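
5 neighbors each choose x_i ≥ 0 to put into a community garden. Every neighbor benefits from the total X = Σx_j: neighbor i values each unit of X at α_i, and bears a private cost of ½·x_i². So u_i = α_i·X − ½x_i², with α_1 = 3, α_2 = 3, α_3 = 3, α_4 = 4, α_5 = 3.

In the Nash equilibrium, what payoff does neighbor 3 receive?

43.5

Neighbor i's FOC: ∂u_i/∂x_i = α_i − x_i = 0, so x_i* = α_i.
NE contributions = (3, 3, 3, 4, 3); X = 16.
u_3 = α_3·X − ½·(x_3)² = 3·16 − ½·3² = 43.5.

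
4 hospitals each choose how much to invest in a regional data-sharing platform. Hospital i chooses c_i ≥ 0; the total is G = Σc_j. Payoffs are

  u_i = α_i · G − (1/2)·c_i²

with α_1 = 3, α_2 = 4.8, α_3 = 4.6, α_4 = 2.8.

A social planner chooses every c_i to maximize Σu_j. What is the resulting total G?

60.8

Planner FOC: ∂(Σu_j)/∂c_i = (Σα_j) − c_i = 0, so c_i^SO = Σα_j = 15.2 for every i; G^SO = 60.8.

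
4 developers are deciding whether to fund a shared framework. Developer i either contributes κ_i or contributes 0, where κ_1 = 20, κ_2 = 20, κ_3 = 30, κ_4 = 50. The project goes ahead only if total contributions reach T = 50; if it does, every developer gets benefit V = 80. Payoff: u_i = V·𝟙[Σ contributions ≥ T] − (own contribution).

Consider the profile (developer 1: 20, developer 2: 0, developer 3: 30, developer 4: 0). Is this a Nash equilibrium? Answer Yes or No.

Yes

Total = 50 ≥ 50: provided.
Developer 1 (pledges 20, payoff 60): dropping to 0 → total 30, payoff 0. No gain.
Developer 2 (pledges 0, payoff 80): pledging 20 → total 70, payoff 60. No gain.
Developer 3 (pledges 30, payoff 50): dropping to 0 → total 20, payoff 0. No gain.
Developer 4 (pledges 0, payoff 80): pledging 50 → total 100, payoff 30. No gain.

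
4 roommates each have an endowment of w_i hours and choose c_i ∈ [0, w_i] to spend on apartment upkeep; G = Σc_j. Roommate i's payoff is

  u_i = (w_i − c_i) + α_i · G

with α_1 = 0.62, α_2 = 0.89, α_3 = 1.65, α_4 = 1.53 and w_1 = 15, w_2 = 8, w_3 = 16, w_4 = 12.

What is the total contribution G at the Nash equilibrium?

28

∂u_i/∂c_i = α_i − 1, so roommate i contributes w_i if α_i > 1, else 0.
α_i > 1 for i ∈ {3, 4}; NE contributions (0, 0, 16, 12), G = 28.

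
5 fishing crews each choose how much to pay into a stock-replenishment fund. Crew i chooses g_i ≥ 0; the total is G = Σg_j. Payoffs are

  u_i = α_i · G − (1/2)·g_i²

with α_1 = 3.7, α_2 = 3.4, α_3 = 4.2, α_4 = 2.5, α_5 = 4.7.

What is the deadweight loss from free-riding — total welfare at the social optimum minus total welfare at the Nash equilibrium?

Crew i's FOC: ∂u_i/∂g_i = α_i − g_i = 0, so g_i* = α_i.
NE contributions = (3.7, 3.4, 4.2, 2.5, 4.7); G = 18.5.
W^NE = (Σα)·G − ½Σα_i² = 18.5² − ½·71.23 = 306.635.
Planner sets g_i = Σα_j = 18.5 for every i, so G^SO = 5·18.5 = 92.5.
W^SO = (Σα)·G^SO − ½·5·(Σα)² = (5/2)·18.5² = 855.625.
Deadweight loss = W^SO − W^NE = 548.99.

548.99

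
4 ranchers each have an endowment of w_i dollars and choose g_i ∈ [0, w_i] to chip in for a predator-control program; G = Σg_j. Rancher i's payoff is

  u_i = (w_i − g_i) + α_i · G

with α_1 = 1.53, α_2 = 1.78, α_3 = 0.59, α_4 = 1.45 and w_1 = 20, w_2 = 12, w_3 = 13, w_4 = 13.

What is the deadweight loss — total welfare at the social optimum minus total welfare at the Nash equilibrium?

56.55

∂u_i/∂g_i = α_i − 1, so rancher i contributes w_i if α_i > 1, else 0.
α_i > 1 for i ∈ {1, 2, 4}; NE contributions (20, 12, 0, 13), G = 45.
W^NE = Σw_i − G^NE + (Σα_i)·G^NE = 58 + 4.35·45 = 253.75.
Planner: ∂(Σu_j)/∂g_i = Σα_j − 1 = 4.35 > 0, so everyone contributes w_i; G^SO = 58, W^SO = 58 + 4.35·58 = 310.3.
Deadweight loss = 56.55.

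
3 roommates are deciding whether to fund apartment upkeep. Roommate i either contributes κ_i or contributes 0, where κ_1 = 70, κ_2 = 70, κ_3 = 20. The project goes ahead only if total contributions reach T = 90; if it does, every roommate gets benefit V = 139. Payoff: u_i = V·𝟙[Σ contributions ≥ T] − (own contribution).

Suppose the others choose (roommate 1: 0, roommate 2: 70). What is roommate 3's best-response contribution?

20

Others' total = 70. Contributing 20 brings total to 90 ≥ 90: gain V − κ_3 = 119.
Best response: 20.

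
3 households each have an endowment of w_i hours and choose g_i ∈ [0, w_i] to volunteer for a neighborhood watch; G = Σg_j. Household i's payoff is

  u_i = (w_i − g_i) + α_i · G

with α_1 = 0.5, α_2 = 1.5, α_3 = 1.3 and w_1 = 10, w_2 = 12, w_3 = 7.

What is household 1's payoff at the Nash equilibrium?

19.5

∂u_i/∂g_i = α_i − 1, so household i contributes w_i if α_i > 1, else 0.
α_i > 1 for i ∈ {2, 3}; NE contributions (0, 12, 7), G = 19.
u_1 = (10 − 0) + 0.5·19 = 19.5.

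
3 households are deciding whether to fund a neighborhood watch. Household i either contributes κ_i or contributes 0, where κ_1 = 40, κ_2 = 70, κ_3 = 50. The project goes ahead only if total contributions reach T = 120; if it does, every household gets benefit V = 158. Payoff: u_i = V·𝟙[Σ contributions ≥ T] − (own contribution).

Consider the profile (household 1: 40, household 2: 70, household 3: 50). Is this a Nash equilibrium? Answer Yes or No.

No

Total = 160 ≥ 120: provided.
Household 1 (pledges 40, payoff 118): dropping to 0 → total 120, payoff 158. Profitable deviation.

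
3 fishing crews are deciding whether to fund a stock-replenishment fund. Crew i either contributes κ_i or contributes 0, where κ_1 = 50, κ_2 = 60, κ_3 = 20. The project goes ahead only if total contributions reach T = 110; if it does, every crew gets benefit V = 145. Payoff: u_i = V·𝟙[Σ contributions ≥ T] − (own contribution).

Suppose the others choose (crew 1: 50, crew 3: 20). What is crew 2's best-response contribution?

Others' total = 70. Contributing 60 brings total to 130 ≥ 110: gain V − κ_2 = 85.
Best response: 60.

60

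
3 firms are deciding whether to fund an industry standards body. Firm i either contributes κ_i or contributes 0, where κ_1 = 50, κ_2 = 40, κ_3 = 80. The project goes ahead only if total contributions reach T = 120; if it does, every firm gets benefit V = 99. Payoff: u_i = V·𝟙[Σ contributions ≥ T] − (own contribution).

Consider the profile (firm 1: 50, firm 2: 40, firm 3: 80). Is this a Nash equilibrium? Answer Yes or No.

No

Total = 170 ≥ 120: provided.
Firm 1 (pledges 50, payoff 49): dropping to 0 → total 120, payoff 99. Profitable deviation.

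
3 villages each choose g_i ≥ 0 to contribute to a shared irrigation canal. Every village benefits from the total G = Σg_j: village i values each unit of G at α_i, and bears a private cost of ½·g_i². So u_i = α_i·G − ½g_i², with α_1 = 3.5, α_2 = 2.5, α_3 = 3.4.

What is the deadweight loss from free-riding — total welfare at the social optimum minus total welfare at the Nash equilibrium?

59.21

Village i's FOC: ∂u_i/∂g_i = α_i − g_i = 0, so g_i* = α_i.
NE contributions = (3.5, 2.5, 3.4); G = 9.4.
W^NE = (Σα)·G − ½Σα_i² = 9.4² − ½·30.06 = 73.33.
Planner sets g_i = Σα_j = 9.4 for every i, so G^SO = 3·9.4 = 28.2.
W^SO = (Σα)·G^SO − ½·3·(Σα)² = (3/2)·9.4² = 132.54.
Deadweight loss = W^SO − W^NE = 59.21.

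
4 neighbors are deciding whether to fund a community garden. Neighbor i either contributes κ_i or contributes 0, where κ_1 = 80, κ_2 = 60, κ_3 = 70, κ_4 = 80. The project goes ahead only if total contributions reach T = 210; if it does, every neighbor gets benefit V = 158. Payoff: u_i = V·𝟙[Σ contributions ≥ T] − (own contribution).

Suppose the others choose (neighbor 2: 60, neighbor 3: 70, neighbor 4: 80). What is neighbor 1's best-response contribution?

0

Others' total = 210 ≥ 210; contributing adds cost 80 for no extra benefit.
Best response: 0.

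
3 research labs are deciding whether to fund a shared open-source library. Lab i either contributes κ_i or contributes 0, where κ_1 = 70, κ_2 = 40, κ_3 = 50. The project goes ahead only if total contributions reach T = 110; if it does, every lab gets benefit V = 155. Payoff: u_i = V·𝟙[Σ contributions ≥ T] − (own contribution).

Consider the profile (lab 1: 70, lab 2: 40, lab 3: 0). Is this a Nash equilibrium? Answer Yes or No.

Total = 110 ≥ 110: provided.
Lab 1 (pledges 70, payoff 85): dropping to 0 → total 40, payoff 0. No gain.
Lab 2 (pledges 40, payoff 115): dropping to 0 → total 70, payoff 0. No gain.
Lab 3 (pledges 0, payoff 155): pledging 50 → total 160, payoff 105. No gain.

Yes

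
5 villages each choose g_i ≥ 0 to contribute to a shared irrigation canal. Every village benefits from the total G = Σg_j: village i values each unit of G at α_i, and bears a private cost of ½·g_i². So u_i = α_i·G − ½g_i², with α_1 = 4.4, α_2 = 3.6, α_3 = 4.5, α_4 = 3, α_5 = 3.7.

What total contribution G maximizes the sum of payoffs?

96

Planner FOC: ∂(Σu_j)/∂g_i = (Σα_j) − g_i = 0, so g_i^SO = Σα_j = 19.2 for every i; G^SO = 96.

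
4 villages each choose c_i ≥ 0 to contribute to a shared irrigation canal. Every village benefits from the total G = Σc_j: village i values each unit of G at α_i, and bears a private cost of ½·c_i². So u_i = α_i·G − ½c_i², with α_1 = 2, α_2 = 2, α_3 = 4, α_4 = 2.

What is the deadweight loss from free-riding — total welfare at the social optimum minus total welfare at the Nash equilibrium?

Village i's FOC: ∂u_i/∂c_i = α_i − c_i = 0, so c_i* = α_i.
NE contributions = (2, 2, 4, 2); G = 10.
W^NE = (Σα)·G − ½Σα_i² = 10² − ½·28 = 86.
Planner sets c_i = Σα_j = 10 for every i, so G^SO = 4·10 = 40.
W^SO = (Σα)·G^SO − ½·4·(Σα)² = (4/2)·10² = 200.
Deadweight loss = W^SO − W^NE = 114.

114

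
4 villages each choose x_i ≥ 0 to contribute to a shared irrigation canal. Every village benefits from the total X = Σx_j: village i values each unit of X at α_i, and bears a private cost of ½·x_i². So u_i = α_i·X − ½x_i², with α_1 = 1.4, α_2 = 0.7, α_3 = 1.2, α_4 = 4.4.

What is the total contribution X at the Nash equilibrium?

7.7

Village i's FOC: ∂u_i/∂x_i = α_i − x_i = 0, so x_i* = α_i.
NE contributions = (1.4, 0.7, 1.2, 4.4); X = 7.7.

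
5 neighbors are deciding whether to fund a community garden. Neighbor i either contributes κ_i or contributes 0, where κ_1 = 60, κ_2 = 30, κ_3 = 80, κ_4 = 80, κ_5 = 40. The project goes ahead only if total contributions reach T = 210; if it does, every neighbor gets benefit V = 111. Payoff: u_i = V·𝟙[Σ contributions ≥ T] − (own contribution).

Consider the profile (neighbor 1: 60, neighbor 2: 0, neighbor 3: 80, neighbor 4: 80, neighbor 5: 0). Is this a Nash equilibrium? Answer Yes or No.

Yes

Total = 220 ≥ 210: provided.
Neighbor 1 (pledges 60, payoff 51): dropping to 0 → total 160, payoff 0. No gain.
Neighbor 2 (pledges 0, payoff 111): pledging 30 → total 250, payoff 81. No gain.
Neighbor 3 (pledges 80, payoff 31): dropping to 0 → total 140, payoff 0. No gain.
Neighbor 4 (pledges 80, payoff 31): dropping to 0 → total 140, payoff 0. No gain.
Neighbor 5 (pledges 0, payoff 111): pledging 40 → total 260, payoff 71. No gain.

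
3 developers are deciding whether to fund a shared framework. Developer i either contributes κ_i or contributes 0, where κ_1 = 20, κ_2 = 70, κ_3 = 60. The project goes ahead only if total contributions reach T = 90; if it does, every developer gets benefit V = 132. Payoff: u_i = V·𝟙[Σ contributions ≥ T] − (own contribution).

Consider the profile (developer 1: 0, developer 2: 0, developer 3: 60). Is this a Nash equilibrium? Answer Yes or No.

No

Total = 60 < 90: not provided.
Developer 1 (pledges 0, payoff 0): pledging 20 → total 80, payoff -20. No gain.
Developer 2 (pledges 0, payoff 0): pledging 70 → total 130, payoff 62. Profitable deviation.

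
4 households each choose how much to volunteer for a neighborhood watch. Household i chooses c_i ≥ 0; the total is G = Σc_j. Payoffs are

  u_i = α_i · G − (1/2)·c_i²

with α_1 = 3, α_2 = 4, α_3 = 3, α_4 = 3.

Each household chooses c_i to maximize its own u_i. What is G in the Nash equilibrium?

Household i's FOC: ∂u_i/∂c_i = α_i − c_i = 0, so c_i* = α_i.
NE contributions = (3, 4, 3, 3); G = 13.

13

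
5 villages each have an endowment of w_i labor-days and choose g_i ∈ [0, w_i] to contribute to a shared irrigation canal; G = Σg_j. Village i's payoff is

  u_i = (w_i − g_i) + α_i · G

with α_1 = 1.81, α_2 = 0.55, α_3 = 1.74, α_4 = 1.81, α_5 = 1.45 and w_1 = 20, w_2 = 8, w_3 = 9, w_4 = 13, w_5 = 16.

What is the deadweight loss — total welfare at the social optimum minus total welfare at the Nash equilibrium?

∂u_i/∂g_i = α_i − 1, so village i contributes w_i if α_i > 1, else 0.
α_i > 1 for i ∈ {1, 3, 4, 5}; NE contributions (20, 0, 9, 13, 16), G = 58.
W^NE = Σw_i − G^NE + (Σα_i)·G^NE = 66 + 6.36·58 = 434.88.
Planner: ∂(Σu_j)/∂g_i = Σα_j − 1 = 6.36 > 0, so everyone contributes w_i; G^SO = 66, W^SO = 66 + 6.36·66 = 485.76.
Deadweight loss = 50.88.

50.88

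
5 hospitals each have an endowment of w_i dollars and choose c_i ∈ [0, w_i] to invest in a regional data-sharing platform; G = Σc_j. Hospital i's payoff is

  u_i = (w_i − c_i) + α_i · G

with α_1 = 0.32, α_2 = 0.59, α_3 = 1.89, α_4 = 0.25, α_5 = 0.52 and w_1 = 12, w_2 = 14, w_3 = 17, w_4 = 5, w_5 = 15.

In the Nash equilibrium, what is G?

17

∂u_i/∂c_i = α_i − 1, so hospital i contributes w_i if α_i > 1, else 0.
α_i > 1 for i ∈ {3}; NE contributions (0, 0, 17, 0, 0), G = 17.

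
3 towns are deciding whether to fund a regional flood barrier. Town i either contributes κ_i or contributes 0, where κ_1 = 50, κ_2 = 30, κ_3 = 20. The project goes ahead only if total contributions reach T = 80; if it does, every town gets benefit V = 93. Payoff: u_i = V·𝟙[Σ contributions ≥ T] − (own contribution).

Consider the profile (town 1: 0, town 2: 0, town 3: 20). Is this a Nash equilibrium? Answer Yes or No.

No

Total = 20 < 80: not provided.
Town 1 (pledges 0, payoff 0): pledging 50 → total 70, payoff -50. No gain.
Town 2 (pledges 0, payoff 0): pledging 30 → total 50, payoff -30. No gain.
Town 3 (pledges 20, payoff -20): dropping to 0 → total 0, payoff 0. Profitable deviation.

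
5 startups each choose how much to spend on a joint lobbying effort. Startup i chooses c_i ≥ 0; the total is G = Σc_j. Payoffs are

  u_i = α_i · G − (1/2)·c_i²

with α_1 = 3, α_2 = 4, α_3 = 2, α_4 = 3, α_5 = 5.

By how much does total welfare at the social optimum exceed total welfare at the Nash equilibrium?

465

Startup i's FOC: ∂u_i/∂c_i = α_i − c_i = 0, so c_i* = α_i.
NE contributions = (3, 4, 2, 3, 5); G = 17.
W^NE = (Σα)·G − ½Σα_i² = 17² − ½·63 = 257.5.
Planner sets c_i = Σα_j = 17 for every i, so G^SO = 5·17 = 85.
W^SO = (Σα)·G^SO − ½·5·(Σα)² = (5/2)·17² = 722.5.
Deadweight loss = W^SO − W^NE = 465.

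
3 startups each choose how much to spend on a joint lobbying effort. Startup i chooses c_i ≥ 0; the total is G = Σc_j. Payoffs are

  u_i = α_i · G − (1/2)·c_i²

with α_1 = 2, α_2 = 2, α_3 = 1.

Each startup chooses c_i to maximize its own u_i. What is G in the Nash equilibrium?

5

Startup i's FOC: ∂u_i/∂c_i = α_i − c_i = 0, so c_i* = α_i.
NE contributions = (2, 2, 1); G = 5.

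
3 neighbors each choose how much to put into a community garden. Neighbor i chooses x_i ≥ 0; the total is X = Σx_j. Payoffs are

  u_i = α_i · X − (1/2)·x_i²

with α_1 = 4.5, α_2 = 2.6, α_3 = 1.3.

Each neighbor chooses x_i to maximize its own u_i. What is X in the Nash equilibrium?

8.4

Neighbor i's FOC: ∂u_i/∂x_i = α_i − x_i = 0, so x_i* = α_i.
NE contributions = (4.5, 2.6, 1.3); X = 8.4.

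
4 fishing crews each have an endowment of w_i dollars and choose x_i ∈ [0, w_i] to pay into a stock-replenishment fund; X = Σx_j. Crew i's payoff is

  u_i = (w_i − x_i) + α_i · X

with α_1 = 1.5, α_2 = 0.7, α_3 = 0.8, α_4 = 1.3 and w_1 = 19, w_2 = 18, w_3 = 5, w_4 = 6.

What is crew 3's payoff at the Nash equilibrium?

∂u_i/∂x_i = α_i − 1, so crew i contributes w_i if α_i > 1, else 0.
α_i > 1 for i ∈ {1, 4}; NE contributions (19, 0, 0, 6), X = 25.
u_3 = (5 − 0) + 0.8·25 = 25.

25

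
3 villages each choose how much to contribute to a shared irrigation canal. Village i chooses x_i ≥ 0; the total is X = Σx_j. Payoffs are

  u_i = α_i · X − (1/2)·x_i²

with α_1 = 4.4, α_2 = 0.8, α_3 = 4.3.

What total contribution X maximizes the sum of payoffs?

Planner FOC: ∂(Σu_j)/∂x_i = (Σα_j) − x_i = 0, so x_i^SO = Σα_j = 9.5 for every i; X^SO = 28.5.

28.5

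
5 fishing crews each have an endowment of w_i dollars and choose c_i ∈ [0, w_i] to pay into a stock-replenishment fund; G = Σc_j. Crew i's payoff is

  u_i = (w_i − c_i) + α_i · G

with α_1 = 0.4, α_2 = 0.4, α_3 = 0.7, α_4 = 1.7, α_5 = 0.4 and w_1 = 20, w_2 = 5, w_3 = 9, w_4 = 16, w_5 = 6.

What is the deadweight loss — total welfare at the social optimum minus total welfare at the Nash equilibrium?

104

∂u_i/∂c_i = α_i − 1, so crew i contributes w_i if α_i > 1, else 0.
α_i > 1 for i ∈ {4}; NE contributions (0, 0, 0, 16, 0), G = 16.
W^NE = Σw_i − G^NE + (Σα_i)·G^NE = 56 + 2.6·16 = 97.6.
Planner: ∂(Σu_j)/∂c_i = Σα_j − 1 = 2.6 > 0, so everyone contributes w_i; G^SO = 56, W^SO = 56 + 2.6·56 = 201.6.
Deadweight loss = 104.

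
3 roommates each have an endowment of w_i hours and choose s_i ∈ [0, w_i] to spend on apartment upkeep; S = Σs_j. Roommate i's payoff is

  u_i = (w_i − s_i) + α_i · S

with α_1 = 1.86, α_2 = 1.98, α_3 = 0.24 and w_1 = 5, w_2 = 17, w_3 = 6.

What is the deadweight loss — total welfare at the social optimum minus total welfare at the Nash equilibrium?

∂u_i/∂s_i = α_i − 1, so roommate i contributes w_i if α_i > 1, else 0.
α_i > 1 for i ∈ {1, 2}; NE contributions (5, 17, 0), S = 22.
W^NE = Σw_i − S^NE + (Σα_i)·S^NE = 28 + 3.08·22 = 95.76.
Planner: ∂(Σu_j)/∂s_i = Σα_j − 1 = 3.08 > 0, so everyone contributes w_i; S^SO = 28, W^SO = 28 + 3.08·28 = 114.24.
Deadweight loss = 18.48.

18.48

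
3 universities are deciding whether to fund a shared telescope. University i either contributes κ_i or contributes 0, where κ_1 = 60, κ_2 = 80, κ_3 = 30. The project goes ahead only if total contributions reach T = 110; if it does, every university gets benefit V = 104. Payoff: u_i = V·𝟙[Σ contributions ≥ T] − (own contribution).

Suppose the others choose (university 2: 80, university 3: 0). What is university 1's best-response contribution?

Others' total = 80. Contributing 60 brings total to 140 ≥ 110: gain V − κ_1 = 44.
Best response: 60.

60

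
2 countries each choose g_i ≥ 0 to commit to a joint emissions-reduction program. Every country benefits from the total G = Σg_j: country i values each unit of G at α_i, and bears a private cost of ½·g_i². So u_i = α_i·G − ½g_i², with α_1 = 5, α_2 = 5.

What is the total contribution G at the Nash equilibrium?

Country i's FOC: ∂u_i/∂g_i = α_i − g_i = 0, so g_i* = α_i.
NE contributions = (5, 5); G = 10.

10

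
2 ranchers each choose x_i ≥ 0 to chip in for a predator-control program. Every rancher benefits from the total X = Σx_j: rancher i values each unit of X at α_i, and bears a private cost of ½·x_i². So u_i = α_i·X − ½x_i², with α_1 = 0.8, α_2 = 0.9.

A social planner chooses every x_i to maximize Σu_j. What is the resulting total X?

Planner FOC: ∂(Σu_j)/∂x_i = (Σα_j) − x_i = 0, so x_i^SO = Σα_j = 1.7 for every i; X^SO = 3.4.

3.4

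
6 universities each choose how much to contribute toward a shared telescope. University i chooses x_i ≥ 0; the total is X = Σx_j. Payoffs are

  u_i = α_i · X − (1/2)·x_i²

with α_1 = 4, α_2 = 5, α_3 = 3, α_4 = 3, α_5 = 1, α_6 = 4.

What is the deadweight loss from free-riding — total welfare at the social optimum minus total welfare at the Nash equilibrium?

University i's FOC: ∂u_i/∂x_i = α_i − x_i = 0, so x_i* = α_i.
NE contributions = (4, 5, 3, 3, 1, 4); X = 20.
W^NE = (Σα)·X − ½Σα_i² = 20² − ½·76 = 362.
Planner sets x_i = Σα_j = 20 for every i, so X^SO = 6·20 = 120.
W^SO = (Σα)·X^SO − ½·6·(Σα)² = (6/2)·20² = 1200.
Deadweight loss = W^SO − W^NE = 838.

838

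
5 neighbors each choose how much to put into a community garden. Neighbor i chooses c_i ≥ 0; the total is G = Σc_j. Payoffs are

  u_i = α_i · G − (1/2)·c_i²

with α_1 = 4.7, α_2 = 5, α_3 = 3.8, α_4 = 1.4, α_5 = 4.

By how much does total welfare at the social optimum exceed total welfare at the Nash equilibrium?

Neighbor i's FOC: ∂u_i/∂c_i = α_i − c_i = 0, so c_i* = α_i.
NE contributions = (4.7, 5, 3.8, 1.4, 4); G = 18.9.
W^NE = (Σα)·G − ½Σα_i² = 18.9² − ½·79.49 = 317.465.
Planner sets c_i = Σα_j = 18.9 for every i, so G^SO = 5·18.9 = 94.5.
W^SO = (Σα)·G^SO − ½·5·(Σα)² = (5/2)·18.9² = 893.025.
Deadweight loss = W^SO − W^NE = 575.56.

575.56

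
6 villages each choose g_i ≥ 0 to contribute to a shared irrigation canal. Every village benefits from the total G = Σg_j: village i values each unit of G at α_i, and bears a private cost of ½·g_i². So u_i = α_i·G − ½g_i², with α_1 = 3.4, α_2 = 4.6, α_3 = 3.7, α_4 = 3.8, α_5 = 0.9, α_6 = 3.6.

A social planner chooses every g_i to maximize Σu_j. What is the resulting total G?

Planner FOC: ∂(Σu_j)/∂g_i = (Σα_j) − g_i = 0, so g_i^SO = Σα_j = 20 for every i; G^SO = 120.

120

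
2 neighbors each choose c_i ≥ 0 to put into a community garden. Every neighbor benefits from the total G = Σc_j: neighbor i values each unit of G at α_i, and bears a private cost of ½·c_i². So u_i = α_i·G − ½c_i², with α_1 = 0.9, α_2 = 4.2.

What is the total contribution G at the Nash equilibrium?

Neighbor i's FOC: ∂u_i/∂c_i = α_i − c_i = 0, so c_i* = α_i.
NE contributions = (0.9, 4.2); G = 5.1.

5.1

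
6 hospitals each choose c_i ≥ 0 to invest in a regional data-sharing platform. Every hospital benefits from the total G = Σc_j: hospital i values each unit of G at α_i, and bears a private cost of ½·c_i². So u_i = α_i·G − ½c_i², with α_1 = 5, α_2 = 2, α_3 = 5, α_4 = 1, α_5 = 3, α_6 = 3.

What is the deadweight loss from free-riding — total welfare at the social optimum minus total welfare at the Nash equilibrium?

758.5

Hospital i's FOC: ∂u_i/∂c_i = α_i − c_i = 0, so c_i* = α_i.
NE contributions = (5, 2, 5, 1, 3, 3); G = 19.
W^NE = (Σα)·G − ½Σα_i² = 19² − ½·73 = 324.5.
Planner sets c_i = Σα_j = 19 for every i, so G^SO = 6·19 = 114.
W^SO = (Σα)·G^SO − ½·6·(Σα)² = (6/2)·19² = 1083.
Deadweight loss = W^SO − W^NE = 758.5.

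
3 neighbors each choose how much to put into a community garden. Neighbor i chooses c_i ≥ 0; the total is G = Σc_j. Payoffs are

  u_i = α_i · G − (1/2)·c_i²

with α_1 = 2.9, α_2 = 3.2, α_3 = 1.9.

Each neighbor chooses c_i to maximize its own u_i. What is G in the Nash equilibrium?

8

Neighbor i's FOC: ∂u_i/∂c_i = α_i − c_i = 0, so c_i* = α_i.
NE contributions = (2.9, 3.2, 1.9); G = 8.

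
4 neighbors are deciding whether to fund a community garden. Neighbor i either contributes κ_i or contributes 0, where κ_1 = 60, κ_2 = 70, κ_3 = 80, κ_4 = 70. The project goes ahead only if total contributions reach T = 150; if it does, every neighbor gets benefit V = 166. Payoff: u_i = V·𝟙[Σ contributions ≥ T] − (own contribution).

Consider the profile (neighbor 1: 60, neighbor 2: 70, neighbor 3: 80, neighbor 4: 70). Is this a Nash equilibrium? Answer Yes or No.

No

Total = 280 ≥ 150: provided.
Neighbor 1 (pledges 60, payoff 106): dropping to 0 → total 220, payoff 166. Profitable deviation.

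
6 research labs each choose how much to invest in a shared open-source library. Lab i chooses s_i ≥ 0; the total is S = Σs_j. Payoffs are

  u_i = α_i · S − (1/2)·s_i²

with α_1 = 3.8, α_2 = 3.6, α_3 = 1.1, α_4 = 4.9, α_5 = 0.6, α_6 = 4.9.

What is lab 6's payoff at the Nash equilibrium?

80.605

Lab i's FOC: ∂u_i/∂s_i = α_i − s_i = 0, so s_i* = α_i.
NE contributions = (3.8, 3.6, 1.1, 4.9, 0.6, 4.9); S = 18.9.
u_6 = α_6·S − ½·(s_6)² = 4.9·18.9 − ½·4.9² = 80.605.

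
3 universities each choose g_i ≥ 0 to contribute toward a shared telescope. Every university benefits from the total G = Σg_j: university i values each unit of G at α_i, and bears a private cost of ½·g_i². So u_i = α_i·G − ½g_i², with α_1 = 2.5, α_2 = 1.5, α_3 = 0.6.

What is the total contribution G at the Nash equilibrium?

University i's FOC: ∂u_i/∂g_i = α_i − g_i = 0, so g_i* = α_i.
NE contributions = (2.5, 1.5, 0.6); G = 4.6.

4.6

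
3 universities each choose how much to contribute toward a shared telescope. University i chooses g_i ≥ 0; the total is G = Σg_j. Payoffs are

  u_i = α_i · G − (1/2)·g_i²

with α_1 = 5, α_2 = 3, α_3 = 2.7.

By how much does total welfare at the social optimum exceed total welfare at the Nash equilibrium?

77.89

University i's FOC: ∂u_i/∂g_i = α_i − g_i = 0, so g_i* = α_i.
NE contributions = (5, 3, 2.7); G = 10.7.
W^NE = (Σα)·G − ½Σα_i² = 10.7² − ½·41.29 = 93.845.
Planner sets g_i = Σα_j = 10.7 for every i, so G^SO = 3·10.7 = 32.1.
W^SO = (Σα)·G^SO − ½·3·(Σα)² = (3/2)·10.7² = 171.735.
Deadweight loss = W^SO − W^NE = 77.89.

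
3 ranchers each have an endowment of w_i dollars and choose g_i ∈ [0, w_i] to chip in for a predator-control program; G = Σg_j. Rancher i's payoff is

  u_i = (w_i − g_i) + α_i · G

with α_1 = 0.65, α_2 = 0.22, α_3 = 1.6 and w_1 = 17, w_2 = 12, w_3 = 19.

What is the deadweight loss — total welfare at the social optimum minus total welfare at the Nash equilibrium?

42.63

∂u_i/∂g_i = α_i − 1, so rancher i contributes w_i if α_i > 1, else 0.
α_i > 1 for i ∈ {3}; NE contributions (0, 0, 19), G = 19.
W^NE = Σw_i − G^NE + (Σα_i)·G^NE = 48 + 1.47·19 = 75.93.
Planner: ∂(Σu_j)/∂g_i = Σα_j − 1 = 1.47 > 0, so everyone contributes w_i; G^SO = 48, W^SO = 48 + 1.47·48 = 118.56.
Deadweight loss = 42.63.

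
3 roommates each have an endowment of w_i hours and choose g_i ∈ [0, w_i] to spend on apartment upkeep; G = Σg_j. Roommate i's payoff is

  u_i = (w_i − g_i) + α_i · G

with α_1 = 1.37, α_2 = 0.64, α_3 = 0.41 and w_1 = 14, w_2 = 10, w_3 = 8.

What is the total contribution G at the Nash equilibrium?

∂u_i/∂g_i = α_i − 1, so roommate i contributes w_i if α_i > 1, else 0.
α_i > 1 for i ∈ {1}; NE contributions (14, 0, 0), G = 14.

14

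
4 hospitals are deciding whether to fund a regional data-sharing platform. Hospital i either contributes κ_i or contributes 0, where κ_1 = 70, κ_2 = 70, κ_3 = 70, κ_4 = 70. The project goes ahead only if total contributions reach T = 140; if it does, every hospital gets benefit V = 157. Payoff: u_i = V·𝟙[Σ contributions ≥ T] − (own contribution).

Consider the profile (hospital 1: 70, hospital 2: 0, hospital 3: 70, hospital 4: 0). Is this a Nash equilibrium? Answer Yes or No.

Total = 140 ≥ 140: provided.
Hospital 1 (pledges 70, payoff 87): dropping to 0 → total 70, payoff 0. No gain.
Hospital 2 (pledges 0, payoff 157): pledging 70 → total 210, payoff 87. No gain.
Hospital 3 (pledges 70, payoff 87): dropping to 0 → total 70, payoff 0. No gain.
Hospital 4 (pledges 0, payoff 157): pledging 70 → total 210, payoff 87. No gain.

Yes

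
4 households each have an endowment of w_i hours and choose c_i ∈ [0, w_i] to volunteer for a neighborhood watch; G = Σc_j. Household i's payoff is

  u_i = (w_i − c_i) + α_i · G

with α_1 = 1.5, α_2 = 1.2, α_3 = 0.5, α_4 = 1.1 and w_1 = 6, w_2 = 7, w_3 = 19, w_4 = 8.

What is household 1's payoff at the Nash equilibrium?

31.5

∂u_i/∂c_i = α_i − 1, so household i contributes w_i if α_i > 1, else 0.
α_i > 1 for i ∈ {1, 2, 4}; NE contributions (6, 7, 0, 8), G = 21.
u_1 = (6 − 6) + 1.5·21 = 31.5.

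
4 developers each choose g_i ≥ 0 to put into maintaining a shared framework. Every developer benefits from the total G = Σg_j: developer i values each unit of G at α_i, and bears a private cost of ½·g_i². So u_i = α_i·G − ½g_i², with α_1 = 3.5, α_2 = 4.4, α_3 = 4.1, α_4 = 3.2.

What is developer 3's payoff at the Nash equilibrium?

53.915

Developer i's FOC: ∂u_i/∂g_i = α_i − g_i = 0, so g_i* = α_i.
NE contributions = (3.5, 4.4, 4.1, 3.2); G = 15.2.
u_3 = α_3·G − ½·(g_3)² = 4.1·15.2 − ½·4.1² = 53.915.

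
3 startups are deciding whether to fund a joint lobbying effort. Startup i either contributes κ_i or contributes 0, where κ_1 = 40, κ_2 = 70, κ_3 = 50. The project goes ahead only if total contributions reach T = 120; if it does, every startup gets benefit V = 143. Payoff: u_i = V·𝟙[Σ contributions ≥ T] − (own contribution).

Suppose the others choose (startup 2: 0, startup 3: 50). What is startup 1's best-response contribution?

Others' total = 50. Even contributing 40 gives 90 < 120: no benefit either way.
Best response: 0.

0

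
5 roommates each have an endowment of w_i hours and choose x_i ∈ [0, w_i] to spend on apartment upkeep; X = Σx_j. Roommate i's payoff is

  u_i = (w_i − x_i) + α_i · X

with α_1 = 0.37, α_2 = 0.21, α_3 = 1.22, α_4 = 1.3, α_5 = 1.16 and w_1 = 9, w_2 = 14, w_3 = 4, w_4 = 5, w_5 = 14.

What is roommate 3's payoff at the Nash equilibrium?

28.06

∂u_i/∂x_i = α_i − 1, so roommate i contributes w_i if α_i > 1, else 0.
α_i > 1 for i ∈ {3, 4, 5}; NE contributions (0, 0, 4, 5, 14), X = 23.
u_3 = (4 − 4) + 1.22·23 = 28.06.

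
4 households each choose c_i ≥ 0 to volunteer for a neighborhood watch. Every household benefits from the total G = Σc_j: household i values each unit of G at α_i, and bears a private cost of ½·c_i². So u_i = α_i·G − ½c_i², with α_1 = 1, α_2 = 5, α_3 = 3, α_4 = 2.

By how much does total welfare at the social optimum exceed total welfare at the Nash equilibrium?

140.5

Household i's FOC: ∂u_i/∂c_i = α_i − c_i = 0, so c_i* = α_i.
NE contributions = (1, 5, 3, 2); G = 11.
W^NE = (Σα)·G − ½Σα_i² = 11² − ½·39 = 101.5.
Planner sets c_i = Σα_j = 11 for every i, so G^SO = 4·11 = 44.
W^SO = (Σα)·G^SO − ½·4·(Σα)² = (4/2)·11² = 242.
Deadweight loss = W^SO − W^NE = 140.5.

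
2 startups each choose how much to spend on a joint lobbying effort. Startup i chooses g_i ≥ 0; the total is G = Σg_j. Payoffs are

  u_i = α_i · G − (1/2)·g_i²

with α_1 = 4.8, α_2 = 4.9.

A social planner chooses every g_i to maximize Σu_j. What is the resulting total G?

19.4

Planner FOC: ∂(Σu_j)/∂g_i = (Σα_j) − g_i = 0, so g_i^SO = Σα_j = 9.7 for every i; G^SO = 19.4.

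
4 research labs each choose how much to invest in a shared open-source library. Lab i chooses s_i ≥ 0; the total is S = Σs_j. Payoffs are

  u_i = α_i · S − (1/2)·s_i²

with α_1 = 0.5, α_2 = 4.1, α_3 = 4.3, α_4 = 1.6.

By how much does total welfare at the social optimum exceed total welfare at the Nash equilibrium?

Lab i's FOC: ∂u_i/∂s_i = α_i − s_i = 0, so s_i* = α_i.
NE contributions = (0.5, 4.1, 4.3, 1.6); S = 10.5.
W^NE = (Σα)·S − ½Σα_i² = 10.5² − ½·38.11 = 91.195.
Planner sets s_i = Σα_j = 10.5 for every i, so S^SO = 4·10.5 = 42.
W^SO = (Σα)·S^SO − ½·4·(Σα)² = (4/2)·10.5² = 220.5.
Deadweight loss = W^SO − W^NE = 129.305.

129.305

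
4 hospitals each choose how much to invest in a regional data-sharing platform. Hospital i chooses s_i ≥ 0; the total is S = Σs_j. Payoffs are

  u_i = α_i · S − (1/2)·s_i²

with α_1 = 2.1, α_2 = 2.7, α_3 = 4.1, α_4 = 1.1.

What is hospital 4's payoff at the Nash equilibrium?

Hospital i's FOC: ∂u_i/∂s_i = α_i − s_i = 0, so s_i* = α_i.
NE contributions = (2.1, 2.7, 4.1, 1.1); S = 10.
u_4 = α_4·S − ½·(s_4)² = 1.1·10 − ½·1.1² = 10.395.

10.395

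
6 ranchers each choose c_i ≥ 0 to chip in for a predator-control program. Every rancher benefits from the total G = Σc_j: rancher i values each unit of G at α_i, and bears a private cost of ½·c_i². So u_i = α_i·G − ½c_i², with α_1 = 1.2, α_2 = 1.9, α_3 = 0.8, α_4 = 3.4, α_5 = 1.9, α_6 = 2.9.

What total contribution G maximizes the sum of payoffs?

Planner FOC: ∂(Σu_j)/∂c_i = (Σα_j) − c_i = 0, so c_i^SO = Σα_j = 12.1 for every i; G^SO = 72.6.

72.6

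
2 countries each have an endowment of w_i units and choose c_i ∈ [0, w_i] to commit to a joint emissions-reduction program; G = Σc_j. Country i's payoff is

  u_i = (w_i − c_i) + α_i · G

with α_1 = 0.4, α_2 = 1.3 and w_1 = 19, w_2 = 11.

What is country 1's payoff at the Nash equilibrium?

∂u_i/∂c_i = α_i − 1, so country i contributes w_i if α_i > 1, else 0.
α_i > 1 for i ∈ {2}; NE contributions (0, 11), G = 11.
u_1 = (19 − 0) + 0.4·11 = 23.4.

23.4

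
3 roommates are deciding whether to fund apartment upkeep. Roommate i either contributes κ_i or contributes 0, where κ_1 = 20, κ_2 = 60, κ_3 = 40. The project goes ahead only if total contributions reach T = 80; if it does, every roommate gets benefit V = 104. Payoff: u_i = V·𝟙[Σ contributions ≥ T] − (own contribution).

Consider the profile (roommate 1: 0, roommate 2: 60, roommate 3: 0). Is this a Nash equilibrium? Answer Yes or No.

No

Total = 60 < 80: not provided.
Roommate 1 (pledges 0, payoff 0): pledging 20 → total 80, payoff 84. Profitable deviation.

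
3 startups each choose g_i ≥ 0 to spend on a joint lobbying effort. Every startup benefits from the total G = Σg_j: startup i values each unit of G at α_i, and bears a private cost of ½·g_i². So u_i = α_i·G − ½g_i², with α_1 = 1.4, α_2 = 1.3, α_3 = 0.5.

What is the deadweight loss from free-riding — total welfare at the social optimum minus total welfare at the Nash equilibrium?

Startup i's FOC: ∂u_i/∂g_i = α_i − g_i = 0, so g_i* = α_i.
NE contributions = (1.4, 1.3, 0.5); G = 3.2.
W^NE = (Σα)·G − ½Σα_i² = 3.2² − ½·3.9 = 8.29.
Planner sets g_i = Σα_j = 3.2 for every i, so G^SO = 3·3.2 = 9.6.
W^SO = (Σα)·G^SO − ½·3·(Σα)² = (3/2)·3.2² = 15.36.
Deadweight loss = W^SO − W^NE = 7.07.

7.07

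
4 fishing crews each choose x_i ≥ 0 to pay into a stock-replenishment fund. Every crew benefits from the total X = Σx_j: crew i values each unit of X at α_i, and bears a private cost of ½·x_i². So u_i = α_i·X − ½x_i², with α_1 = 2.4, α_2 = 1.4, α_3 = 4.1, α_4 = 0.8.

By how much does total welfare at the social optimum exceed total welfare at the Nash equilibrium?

88.275

Crew i's FOC: ∂u_i/∂x_i = α_i − x_i = 0, so x_i* = α_i.
NE contributions = (2.4, 1.4, 4.1, 0.8); X = 8.7.
W^NE = (Σα)·X − ½Σα_i² = 8.7² − ½·25.17 = 63.105.
Planner sets x_i = Σα_j = 8.7 for every i, so X^SO = 4·8.7 = 34.8.
W^SO = (Σα)·X^SO − ½·4·(Σα)² = (4/2)·8.7² = 151.38.
Deadweight loss = W^SO − W^NE = 88.275.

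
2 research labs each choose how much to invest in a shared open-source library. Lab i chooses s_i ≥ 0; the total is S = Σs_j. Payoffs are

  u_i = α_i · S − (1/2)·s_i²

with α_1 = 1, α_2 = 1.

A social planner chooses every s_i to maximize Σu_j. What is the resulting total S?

Planner FOC: ∂(Σu_j)/∂s_i = (Σα_j) − s_i = 0, so s_i^SO = Σα_j = 2 for every i; S^SO = 4.

4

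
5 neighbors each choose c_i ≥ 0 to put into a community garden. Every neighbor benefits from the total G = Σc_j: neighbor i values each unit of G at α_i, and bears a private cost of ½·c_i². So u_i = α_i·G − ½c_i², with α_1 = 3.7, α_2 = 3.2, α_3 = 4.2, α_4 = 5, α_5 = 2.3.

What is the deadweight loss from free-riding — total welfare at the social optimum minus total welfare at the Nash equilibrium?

543.77

Neighbor i's FOC: ∂u_i/∂c_i = α_i − c_i = 0, so c_i* = α_i.
NE contributions = (3.7, 3.2, 4.2, 5, 2.3); G = 18.4.
W^NE = (Σα)·G − ½Σα_i² = 18.4² − ½·71.86 = 302.63.
Planner sets c_i = Σα_j = 18.4 for every i, so G^SO = 5·18.4 = 92.
W^SO = (Σα)·G^SO − ½·5·(Σα)² = (5/2)·18.4² = 846.4.
Deadweight loss = W^SO − W^NE = 543.77.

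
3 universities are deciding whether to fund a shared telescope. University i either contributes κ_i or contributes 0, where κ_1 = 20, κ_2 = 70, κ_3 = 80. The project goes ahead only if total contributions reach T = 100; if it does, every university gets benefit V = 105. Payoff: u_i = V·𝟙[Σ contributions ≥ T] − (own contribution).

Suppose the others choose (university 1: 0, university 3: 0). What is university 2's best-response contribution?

0

Others' total = 0. Even contributing 70 gives 70 < 100: no benefit either way.
Best response: 0.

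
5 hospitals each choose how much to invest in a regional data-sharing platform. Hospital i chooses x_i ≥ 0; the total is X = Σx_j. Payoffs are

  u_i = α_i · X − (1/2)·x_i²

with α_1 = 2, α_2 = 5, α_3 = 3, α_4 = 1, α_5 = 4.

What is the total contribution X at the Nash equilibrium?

15

Hospital i's FOC: ∂u_i/∂x_i = α_i − x_i = 0, so x_i* = α_i.
NE contributions = (2, 5, 3, 1, 4); X = 15.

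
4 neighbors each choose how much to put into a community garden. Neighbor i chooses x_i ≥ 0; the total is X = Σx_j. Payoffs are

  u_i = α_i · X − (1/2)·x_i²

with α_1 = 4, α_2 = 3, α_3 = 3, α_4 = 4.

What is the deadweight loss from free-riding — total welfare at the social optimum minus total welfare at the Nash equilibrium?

Neighbor i's FOC: ∂u_i/∂x_i = α_i − x_i = 0, so x_i* = α_i.
NE contributions = (4, 3, 3, 4); X = 14.
W^NE = (Σα)·X − ½Σα_i² = 14² − ½·50 = 171.
Planner sets x_i = Σα_j = 14 for every i, so X^SO = 4·14 = 56.
W^SO = (Σα)·X^SO − ½·4·(Σα)² = (4/2)·14² = 392.
Deadweight loss = W^SO − W^NE = 221.

221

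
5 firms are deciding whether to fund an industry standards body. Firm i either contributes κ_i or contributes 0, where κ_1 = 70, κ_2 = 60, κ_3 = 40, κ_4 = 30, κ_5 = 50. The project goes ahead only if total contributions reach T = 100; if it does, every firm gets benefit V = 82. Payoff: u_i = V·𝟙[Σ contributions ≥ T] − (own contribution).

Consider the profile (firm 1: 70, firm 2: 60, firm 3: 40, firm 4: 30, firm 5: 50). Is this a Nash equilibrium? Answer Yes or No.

No

Total = 250 ≥ 100: provided.
Firm 1 (pledges 70, payoff 12): dropping to 0 → total 180, payoff 82. Profitable deviation.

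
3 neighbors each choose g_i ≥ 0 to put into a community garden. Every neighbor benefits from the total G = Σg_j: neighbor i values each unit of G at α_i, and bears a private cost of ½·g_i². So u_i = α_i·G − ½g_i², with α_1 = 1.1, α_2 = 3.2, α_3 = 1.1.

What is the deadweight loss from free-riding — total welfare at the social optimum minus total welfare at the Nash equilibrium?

20.91

Neighbor i's FOC: ∂u_i/∂g_i = α_i − g_i = 0, so g_i* = α_i.
NE contributions = (1.1, 3.2, 1.1); G = 5.4.
W^NE = (Σα)·G − ½Σα_i² = 5.4² − ½·12.66 = 22.83.
Planner sets g_i = Σα_j = 5.4 for every i, so G^SO = 3·5.4 = 16.2.
W^SO = (Σα)·G^SO − ½·3·(Σα)² = (3/2)·5.4² = 43.74.
Deadweight loss = W^SO − W^NE = 20.91.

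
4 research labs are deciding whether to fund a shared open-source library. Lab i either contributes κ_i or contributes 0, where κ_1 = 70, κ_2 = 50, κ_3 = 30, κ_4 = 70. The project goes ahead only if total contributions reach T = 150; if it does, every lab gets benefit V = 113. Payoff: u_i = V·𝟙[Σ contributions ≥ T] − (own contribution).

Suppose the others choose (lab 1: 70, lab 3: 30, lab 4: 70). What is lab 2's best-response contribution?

Others' total = 170 ≥ 150; contributing adds cost 50 for no extra benefit.
Best response: 0.

0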